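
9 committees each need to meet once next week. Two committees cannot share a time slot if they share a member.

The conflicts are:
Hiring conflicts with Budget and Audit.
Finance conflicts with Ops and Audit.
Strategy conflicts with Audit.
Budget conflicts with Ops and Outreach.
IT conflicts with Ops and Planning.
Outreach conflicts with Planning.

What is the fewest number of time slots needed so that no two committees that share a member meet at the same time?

3

The cycle Budget-Outreach-Planning-IT-Ops-Budget has odd length 5, so it cannot be 2-colored; at least 3 time slots are needed.
Using 3 time slots: Hiring=3, Finance=2, Strategy=2, Budget=2, IT=2, Ops=1, Outreach=3, Audit=1, Planning=1. No two conflicting committees share a time slot.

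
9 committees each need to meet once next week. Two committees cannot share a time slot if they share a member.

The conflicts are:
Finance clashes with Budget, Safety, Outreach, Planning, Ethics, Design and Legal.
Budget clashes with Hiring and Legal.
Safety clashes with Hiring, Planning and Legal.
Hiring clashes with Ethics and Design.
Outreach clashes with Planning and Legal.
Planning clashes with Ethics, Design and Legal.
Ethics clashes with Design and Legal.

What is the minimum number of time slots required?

4

Finance, Planning, Ethics, Design all conflict with each other, so at least 4 time slots are needed.
4 time slots suffice: time slot 1 → {Finance, Hiring}; time slot 2 → {Budget, Planning}; time slot 3 → {Design, Legal}; time slot 4 → {Safety, Outreach, Ethics}. No two conflicting committees share a time slot.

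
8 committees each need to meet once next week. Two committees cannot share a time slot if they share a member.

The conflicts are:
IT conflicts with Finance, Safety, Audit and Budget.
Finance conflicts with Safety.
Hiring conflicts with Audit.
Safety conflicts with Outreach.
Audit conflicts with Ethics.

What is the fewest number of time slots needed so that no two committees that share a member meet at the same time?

IT, Finance, Safety pairwise conflict, so at least 3 time slots are needed.
3 time slots suffice: IT=1, Finance=3, Hiring=1, Safety=2, Audit=2, Budget=2, Ethics=1, Outreach=1. Every pair that conflicts lands in different time slots.

3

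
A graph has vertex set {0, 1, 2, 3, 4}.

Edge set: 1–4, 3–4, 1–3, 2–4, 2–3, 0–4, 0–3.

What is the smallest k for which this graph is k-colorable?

3

0, 3, 4 are pairwise adjacent, so at least 3 colors are needed.
A valid assignment using 3 colors: 0=c, 1=c, 2=c, 3=b, 4=a. Every edge joins two different colors.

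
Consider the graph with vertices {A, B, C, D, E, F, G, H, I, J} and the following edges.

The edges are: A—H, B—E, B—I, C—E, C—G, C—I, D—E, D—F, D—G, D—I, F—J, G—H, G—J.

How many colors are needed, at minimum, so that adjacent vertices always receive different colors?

D and I are adjacent, so at least 2 colors are needed.
2 colors suffice: color 1 → {B, C, D, H, J}; color 2 → {A, E, F, G, I}. No two adjacent vertices share a color.

2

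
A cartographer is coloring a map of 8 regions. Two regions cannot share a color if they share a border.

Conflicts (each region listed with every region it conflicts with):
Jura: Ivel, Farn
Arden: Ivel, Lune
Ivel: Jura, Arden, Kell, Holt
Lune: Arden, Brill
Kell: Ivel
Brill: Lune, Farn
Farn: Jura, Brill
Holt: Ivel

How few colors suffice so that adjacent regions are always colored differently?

2

Ivel and Kell conflict, so at least 2 colors are needed.
A valid assignment using 2 colors: Jura=2, Arden=2, Ivel=1, Lune=1, Kell=2, Brill=2, Farn=1, Holt=2. Each listed conflict is separated.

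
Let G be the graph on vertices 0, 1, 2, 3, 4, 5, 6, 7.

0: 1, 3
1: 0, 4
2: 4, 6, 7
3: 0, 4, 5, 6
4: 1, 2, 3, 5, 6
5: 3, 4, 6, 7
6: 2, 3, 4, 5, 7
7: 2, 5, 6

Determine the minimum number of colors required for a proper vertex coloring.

4

3, 4, 5, 6 are pairwise adjacent (a clique of size 4), so at least 4 colors are needed.
One proper 4-coloring: 0=red, 1=blue, 2=green, 3=yellow, 4=red, 5=green, 6=blue, 7=red. Every edge joins two different colors.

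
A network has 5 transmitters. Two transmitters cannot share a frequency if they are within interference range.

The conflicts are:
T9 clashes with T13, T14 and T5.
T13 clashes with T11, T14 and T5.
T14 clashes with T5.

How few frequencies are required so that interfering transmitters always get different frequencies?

T9, T13, T14, T5 pairwise conflict, so at least 4 frequencies are needed.
A valid assignment using 4 frequencies: T9=4, T13=1, T11=2, T14=2, T5=3. No two conflicting transmitters share a frequency.

4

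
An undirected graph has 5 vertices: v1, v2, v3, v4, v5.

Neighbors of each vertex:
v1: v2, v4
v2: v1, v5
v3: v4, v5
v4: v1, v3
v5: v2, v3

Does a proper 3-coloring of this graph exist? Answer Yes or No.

The chromatic number is 3. The cycle v5-v2-v1-v4-v3-v5 has odd length 5, so it cannot be 2-colored; at least 3 colors are needed.
3 colors suffice: color R → {v1, v3}; color B → {v2, v4}; color G → {v5}.
That is already a proper 3-coloring.

Yes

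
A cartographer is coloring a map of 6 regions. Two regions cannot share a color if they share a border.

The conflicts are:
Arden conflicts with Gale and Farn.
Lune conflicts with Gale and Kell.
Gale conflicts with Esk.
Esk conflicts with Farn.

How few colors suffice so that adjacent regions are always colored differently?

Esk and Farn conflict, so at least 2 colors are needed.
2 colors suffice: Arden=2, Lune=2, Gale=1, Esk=2, Kell=1, Farn=1. Every pair that conflicts lands in different colors.

2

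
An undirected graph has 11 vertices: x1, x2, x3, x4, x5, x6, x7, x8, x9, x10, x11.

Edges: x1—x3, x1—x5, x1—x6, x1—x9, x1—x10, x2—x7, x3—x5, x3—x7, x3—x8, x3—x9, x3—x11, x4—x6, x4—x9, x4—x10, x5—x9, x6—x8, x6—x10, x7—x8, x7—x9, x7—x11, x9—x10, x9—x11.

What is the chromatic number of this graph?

4

x1, x3, x5, x9 are mutually adjacent (a clique of size 4), so at least 4 colors are needed.
4 colors suffice: color 1 → {x2, x6, x9}; color 2 → {x3, x10}; color 3 → {x1, x4, x7}; color 4 → {x5, x8, x11}. No two adjacent vertices share a color.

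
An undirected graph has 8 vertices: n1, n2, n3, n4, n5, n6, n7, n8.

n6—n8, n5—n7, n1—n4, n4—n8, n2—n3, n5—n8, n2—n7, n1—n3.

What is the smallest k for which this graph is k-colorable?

The cycle n7-n2-n3-n1-n4-n8-n5-n7 has odd length 7, so it cannot be 2-colored; at least 3 colors are needed.
3 colors suffice: color 1 → {n1, n7, n8}; color 2 → {n3, n4, n5, n6}; color 3 → {n2}. Every edge joins two different colors.

3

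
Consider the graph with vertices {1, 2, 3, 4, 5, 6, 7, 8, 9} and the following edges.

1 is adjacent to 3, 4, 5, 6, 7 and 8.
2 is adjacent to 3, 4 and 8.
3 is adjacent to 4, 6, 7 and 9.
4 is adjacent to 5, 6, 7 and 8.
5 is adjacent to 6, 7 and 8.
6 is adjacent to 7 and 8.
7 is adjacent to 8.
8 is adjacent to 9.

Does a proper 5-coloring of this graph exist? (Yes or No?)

No

1, 4, 5, 6, 7, 8 are mutually adjacent (a clique of size 6), so at least 6 colors are needed.
So 5 colors are not enough.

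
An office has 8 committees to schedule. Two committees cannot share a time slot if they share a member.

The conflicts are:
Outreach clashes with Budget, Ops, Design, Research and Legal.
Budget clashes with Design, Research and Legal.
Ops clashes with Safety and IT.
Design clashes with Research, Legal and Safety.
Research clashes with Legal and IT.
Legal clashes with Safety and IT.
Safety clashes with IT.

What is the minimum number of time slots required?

Outreach, Budget, Design, Research, Legal are mutually in conflict, so at least 5 time slots are needed.
Using 5 time slots: Outreach=2, Budget=5, Ops=1, Design=4, Research=3, Legal=1, Safety=3, IT=2. Every pair that conflicts lands in different time slots.

5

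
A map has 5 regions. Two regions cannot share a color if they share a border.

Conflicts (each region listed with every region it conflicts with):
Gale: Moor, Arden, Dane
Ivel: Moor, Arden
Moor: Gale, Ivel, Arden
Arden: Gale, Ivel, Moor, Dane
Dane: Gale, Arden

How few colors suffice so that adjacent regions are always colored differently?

3

Ivel, Moor, Arden all conflict with each other, so at least 3 colors are needed.
3 colors suffice: Gale=2, Ivel=2, Moor=3, Arden=1, Dane=3. Each listed conflict is separated.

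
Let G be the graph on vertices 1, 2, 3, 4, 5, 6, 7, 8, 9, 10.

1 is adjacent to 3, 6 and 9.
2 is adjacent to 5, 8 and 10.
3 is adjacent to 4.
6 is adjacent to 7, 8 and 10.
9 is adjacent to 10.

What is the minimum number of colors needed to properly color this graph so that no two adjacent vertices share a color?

2

9 and 10 are adjacent, so at least 2 colors are needed.
2 colors suffice: color a → {2, 3, 6, 9}; color b → {1, 4, 5, 7, 8, 10}. Each edge has distinct colors on its endpoints.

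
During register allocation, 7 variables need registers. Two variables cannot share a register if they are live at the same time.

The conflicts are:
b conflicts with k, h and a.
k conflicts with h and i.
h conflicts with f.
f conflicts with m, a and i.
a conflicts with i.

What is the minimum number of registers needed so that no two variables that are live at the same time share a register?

3

f, a, i are mutually in conflict, so at least 3 registers are needed.
3 registers suffice: register 1 → {b, f}; register 2 → {k, m, a}; register 3 → {h, i}. Each listed conflict is separated.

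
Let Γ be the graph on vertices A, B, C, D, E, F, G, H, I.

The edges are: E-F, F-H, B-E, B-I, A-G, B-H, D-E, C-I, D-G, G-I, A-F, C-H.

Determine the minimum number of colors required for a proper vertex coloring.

The cycle D-E-F-A-G-D has odd length 5, so it cannot be 2-colored; at least 3 colors are needed.
3 colors suffice: color 1 → {D, F, I}; color 2 → {E, G, H}; color 3 → {A, B, C}. No two adjacent vertices share a color.

3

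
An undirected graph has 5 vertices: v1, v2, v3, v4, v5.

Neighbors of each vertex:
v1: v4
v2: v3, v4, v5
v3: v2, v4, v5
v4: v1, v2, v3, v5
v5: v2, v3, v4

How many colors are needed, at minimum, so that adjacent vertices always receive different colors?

4

v2, v3, v4, v5 are mutually adjacent (a clique of size 4), so at least 4 colors are needed.
A valid assignment using 4 colors: v1=2, v2=2, v3=4, v4=1, v5=3. No two adjacent vertices share a color.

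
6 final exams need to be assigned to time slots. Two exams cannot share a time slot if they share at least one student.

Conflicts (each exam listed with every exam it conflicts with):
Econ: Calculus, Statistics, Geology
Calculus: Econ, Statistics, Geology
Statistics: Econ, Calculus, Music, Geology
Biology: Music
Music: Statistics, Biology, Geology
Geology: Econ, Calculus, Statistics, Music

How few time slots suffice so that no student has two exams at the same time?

Econ, Calculus, Statistics, Geology all conflict with each other, so at least 4 time slots are needed.
A valid assignment using 4 time slots: Econ=3, Calculus=4, Statistics=1, Biology=1, Music=3, Geology=2. Every pair that conflicts lands in different time slots.

4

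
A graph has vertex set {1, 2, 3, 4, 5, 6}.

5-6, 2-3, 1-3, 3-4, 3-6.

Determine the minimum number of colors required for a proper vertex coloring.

2

5 and 6 are adjacent, so at least 2 colors are needed.
2 colors suffice: color red → {3, 5}; color blue → {1, 2, 4, 6}. Every edge joins two different colors.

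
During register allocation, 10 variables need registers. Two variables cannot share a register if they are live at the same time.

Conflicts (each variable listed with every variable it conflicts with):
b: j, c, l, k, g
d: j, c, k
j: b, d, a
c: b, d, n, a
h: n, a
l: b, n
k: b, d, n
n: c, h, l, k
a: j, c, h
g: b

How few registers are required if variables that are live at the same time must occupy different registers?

b and g conflict, so at least 2 registers are needed.
2 registers suffice: register 1 → {b, d, n, a}; register 2 → {j, c, h, l, k, g}. No two conflicting variables share a register.

2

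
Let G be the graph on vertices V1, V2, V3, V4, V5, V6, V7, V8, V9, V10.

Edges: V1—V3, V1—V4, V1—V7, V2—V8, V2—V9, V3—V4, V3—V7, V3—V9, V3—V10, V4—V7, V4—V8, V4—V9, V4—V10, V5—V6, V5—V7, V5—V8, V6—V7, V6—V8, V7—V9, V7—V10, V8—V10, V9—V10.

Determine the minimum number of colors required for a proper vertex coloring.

5

V3, V4, V7, V9, V10 are mutually adjacent (a clique of size 5), so at least 5 colors are needed.
5 colors suffice: V1=4, V2=2, V3=3, V4=2, V5=2, V6=3, V7=1, V8=1, V9=4, V10=5. Each edge has distinct colors on its endpoints.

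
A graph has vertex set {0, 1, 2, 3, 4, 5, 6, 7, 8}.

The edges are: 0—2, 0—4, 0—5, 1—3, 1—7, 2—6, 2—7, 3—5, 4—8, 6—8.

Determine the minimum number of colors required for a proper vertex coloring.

The cycle 8-4-0-2-6-8 has odd length 5, so it cannot be 2-colored; at least 3 colors are needed.
A valid assignment using 3 colors: 0=a, 1=b, 2=b, 3=a, 4=b, 5=b, 6=a, 7=a, 8=c. No two adjacent vertices share a color.

3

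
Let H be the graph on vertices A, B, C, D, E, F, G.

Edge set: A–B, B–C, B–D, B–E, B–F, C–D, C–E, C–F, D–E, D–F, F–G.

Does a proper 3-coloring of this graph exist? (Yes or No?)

No

B, C, D, E are pairwise adjacent (a clique of size 4), so at least 4 colors are needed.
So 3 colors are not enough.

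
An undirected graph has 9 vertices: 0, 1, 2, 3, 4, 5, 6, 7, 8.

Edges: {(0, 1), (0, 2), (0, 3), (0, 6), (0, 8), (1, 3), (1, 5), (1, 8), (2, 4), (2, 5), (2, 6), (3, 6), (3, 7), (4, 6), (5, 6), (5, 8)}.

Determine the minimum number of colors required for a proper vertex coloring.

0, 1, 3 are pairwise adjacent, so at least 3 colors are needed.
3 colors suffice: 0=a, 1=b, 2=c, 3=c, 4=a, 5=a, 6=b, 7=a, 8=c. No two adjacent vertices share a color.

3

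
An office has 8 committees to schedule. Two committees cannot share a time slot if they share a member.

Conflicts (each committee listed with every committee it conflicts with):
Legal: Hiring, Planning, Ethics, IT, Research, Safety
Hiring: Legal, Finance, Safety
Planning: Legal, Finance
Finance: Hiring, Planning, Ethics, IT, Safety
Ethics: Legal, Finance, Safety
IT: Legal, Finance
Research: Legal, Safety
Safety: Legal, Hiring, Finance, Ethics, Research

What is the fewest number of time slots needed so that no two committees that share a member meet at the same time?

3

Legal, Research, Safety pairwise conflict, so at least 3 time slots are needed.
3 time slots suffice: time slot 1 → {Legal, Finance}; time slot 2 → {Planning, IT, Safety}; time slot 3 → {Hiring, Ethics, Research}. Each listed conflict is separated.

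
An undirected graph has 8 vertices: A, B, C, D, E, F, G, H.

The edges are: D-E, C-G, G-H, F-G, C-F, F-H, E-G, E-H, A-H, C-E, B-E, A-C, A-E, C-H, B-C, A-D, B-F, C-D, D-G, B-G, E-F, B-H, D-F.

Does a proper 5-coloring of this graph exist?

B, C, E, F, G, H are mutually adjacent (a clique of size 6), so at least 6 colors are needed.
So 5 colors are not enough.

No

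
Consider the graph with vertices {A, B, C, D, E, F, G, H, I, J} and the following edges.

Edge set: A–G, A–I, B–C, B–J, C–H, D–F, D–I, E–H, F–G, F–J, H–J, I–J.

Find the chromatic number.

The cycle A-I-J-F-G-A has odd length 5, so it cannot be 2-colored; at least 3 colors are needed.
3 colors suffice: A=red, B=blue, C=red, D=red, E=red, F=blue, G=green, H=blue, I=blue, J=red. No two adjacent vertices share a color.

3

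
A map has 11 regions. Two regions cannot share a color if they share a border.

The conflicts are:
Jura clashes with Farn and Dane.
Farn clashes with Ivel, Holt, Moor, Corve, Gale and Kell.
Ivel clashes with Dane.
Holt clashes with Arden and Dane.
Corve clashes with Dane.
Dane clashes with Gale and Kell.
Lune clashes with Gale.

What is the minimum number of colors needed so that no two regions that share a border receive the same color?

Farn and Gale conflict, so at least 2 colors are needed.
2 colors suffice: color 1 → {Farn, Arden, Dane, Lune}; color 2 → {Jura, Ivel, Holt, Moor, Corve, Gale, Kell}. Each listed conflict is separated.

2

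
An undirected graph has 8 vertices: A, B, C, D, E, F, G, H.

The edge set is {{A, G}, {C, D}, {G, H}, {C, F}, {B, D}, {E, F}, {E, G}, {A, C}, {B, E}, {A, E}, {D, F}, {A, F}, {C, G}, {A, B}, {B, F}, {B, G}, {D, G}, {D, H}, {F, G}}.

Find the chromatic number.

A, B, E, F, G form a clique, so at least 5 colors are needed.
5 colors suffice: color 1 → {G}; color 2 → {F, H}; color 3 → {B, C}; color 4 → {A, D}; color 5 → {E}. Every edge joins two different colors.

5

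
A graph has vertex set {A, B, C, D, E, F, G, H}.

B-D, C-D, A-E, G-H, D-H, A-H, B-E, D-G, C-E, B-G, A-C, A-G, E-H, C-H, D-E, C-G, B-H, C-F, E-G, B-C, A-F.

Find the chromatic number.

B, C, D, E, G, H form a clique, so at least 6 colors are needed.
6 colors suffice: color 1 → {C}; color 2 → {F, G}; color 3 → {E}; color 4 → {H}; color 5 → {A, B}; color 6 → {D}. No two adjacent vertices share a color.

6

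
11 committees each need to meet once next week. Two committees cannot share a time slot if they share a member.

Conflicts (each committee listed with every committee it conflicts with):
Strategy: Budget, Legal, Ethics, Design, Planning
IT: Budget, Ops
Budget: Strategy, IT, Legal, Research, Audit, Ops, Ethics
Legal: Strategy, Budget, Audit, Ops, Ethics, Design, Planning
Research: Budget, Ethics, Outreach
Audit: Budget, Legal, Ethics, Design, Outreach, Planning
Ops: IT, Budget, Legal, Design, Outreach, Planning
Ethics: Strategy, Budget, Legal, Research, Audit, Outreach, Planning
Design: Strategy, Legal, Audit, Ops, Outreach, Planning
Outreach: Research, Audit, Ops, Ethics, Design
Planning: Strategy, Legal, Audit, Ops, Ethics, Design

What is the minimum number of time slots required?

Legal, Ops, Design, Planning all conflict with each other, so at least 4 time slots are needed.
4 time slots suffice: time slot 1 → {IT, Legal, Outreach}; time slot 2 → {Budget, Planning}; time slot 3 → {Ethics, Design}; time slot 4 → {Strategy, Research, Audit, Ops}. Each listed conflict is separated.

4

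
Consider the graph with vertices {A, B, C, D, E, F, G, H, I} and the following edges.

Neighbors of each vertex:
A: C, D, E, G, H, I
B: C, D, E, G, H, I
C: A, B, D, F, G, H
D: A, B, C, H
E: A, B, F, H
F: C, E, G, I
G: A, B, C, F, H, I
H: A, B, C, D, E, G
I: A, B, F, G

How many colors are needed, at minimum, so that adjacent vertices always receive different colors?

4

A, C, D, H are pairwise adjacent (a clique of size 4), so at least 4 colors are needed.
4 colors suffice: color 1 → {F, H}; color 2 → {A, B}; color 3 → {D, E, G}; color 4 → {C, I}. Each edge has distinct colors on its endpoints.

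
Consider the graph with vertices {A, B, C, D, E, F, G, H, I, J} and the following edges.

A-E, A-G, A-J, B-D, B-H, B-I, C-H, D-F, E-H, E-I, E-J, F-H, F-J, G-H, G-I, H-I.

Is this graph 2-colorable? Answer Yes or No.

B, H, I are pairwise adjacent, so at least 3 colors are needed.
So 2 colors are not enough.

No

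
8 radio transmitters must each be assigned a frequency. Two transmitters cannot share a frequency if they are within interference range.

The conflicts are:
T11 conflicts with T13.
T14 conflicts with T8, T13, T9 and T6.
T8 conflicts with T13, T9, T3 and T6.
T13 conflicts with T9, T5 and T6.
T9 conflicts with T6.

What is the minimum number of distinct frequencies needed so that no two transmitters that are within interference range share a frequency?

5

T14, T8, T13, T9, T6 are mutually in conflict, so at least 5 frequencies are needed.
A valid assignment using 5 frequencies: T11=2, T14=5, T8=2, T13=1, T9=3, T5=2, T3=1, T6=4. Every pair that conflicts lands in different frequencies.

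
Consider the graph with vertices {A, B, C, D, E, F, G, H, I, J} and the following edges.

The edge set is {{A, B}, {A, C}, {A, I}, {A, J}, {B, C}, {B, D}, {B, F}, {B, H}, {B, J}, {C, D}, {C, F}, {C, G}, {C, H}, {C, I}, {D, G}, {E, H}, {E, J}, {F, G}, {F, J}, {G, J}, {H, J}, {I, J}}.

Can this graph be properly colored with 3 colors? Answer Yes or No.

The chromatic number is 3. B, C, D are mutually adjacent, so at least 3 colors are needed.
One proper 3-coloring: A=green, B=blue, C=red, D=green, E=blue, F=green, G=blue, H=green, I=blue, J=red.
That is already a proper 3-coloring.

Yes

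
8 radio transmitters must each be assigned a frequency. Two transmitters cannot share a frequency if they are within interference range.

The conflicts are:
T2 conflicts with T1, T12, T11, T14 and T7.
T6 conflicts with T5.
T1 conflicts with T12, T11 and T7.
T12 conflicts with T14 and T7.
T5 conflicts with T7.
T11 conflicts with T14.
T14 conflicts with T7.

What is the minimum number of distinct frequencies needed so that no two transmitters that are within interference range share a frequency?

4

T2, T12, T14, T7 pairwise conflict, so at least 4 frequencies are needed.
A valid assignment using 4 frequencies: T2=1, T6=2, T1=3, T12=4, T5=1, T11=2, T14=3, T7=2. No two conflicting transmitters share a frequency.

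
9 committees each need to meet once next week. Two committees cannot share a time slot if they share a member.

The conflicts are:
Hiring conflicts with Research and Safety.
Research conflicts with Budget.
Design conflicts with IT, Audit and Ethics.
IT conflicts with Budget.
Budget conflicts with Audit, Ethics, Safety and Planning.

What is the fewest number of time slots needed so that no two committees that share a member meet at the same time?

2

Design and Audit conflict, so at least 2 time slots are needed.
2 time slots suffice: time slot 1 → {Hiring, Design, Budget}; time slot 2 → {Research, IT, Audit, Ethics, Safety, Planning}. No two conflicting committees share a time slot.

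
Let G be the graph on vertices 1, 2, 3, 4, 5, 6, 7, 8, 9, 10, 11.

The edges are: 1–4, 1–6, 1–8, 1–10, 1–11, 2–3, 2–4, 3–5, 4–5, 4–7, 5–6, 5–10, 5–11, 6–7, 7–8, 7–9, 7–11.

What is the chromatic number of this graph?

3 and 5 are adjacent, so at least 2 colors are needed.
2 colors suffice: color red → {1, 2, 5, 7}; color blue → {3, 4, 6, 8, 9, 10, 11}. Every edge joins two different colors.

2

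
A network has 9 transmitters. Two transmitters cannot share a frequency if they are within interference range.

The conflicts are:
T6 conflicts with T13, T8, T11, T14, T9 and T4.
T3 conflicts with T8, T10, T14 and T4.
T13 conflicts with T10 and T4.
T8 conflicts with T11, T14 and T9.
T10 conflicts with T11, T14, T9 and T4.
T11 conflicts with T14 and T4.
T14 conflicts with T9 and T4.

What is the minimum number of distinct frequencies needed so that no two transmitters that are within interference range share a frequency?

T3, T10, T14, T4 are mutually in conflict, so at least 4 frequencies are needed.
Using 4 frequencies: T6=3, T3=4, T13=1, T8=2, T10=3, T11=4, T14=1, T9=4, T4=2. Each listed conflict is separated.

4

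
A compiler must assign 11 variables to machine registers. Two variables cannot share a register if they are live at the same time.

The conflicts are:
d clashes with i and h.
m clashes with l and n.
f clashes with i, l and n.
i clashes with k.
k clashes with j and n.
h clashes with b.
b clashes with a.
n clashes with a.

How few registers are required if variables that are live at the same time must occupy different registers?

The cycle b-a-n-k-i-d-h-b has odd length 7, so it cannot be 2-colored; at least 3 registers are needed.
3 registers suffice: register 1 → {i, h, j, l, n}; register 2 → {d, m, f, k, a}; register 3 → {b}. Each listed conflict is separated.

3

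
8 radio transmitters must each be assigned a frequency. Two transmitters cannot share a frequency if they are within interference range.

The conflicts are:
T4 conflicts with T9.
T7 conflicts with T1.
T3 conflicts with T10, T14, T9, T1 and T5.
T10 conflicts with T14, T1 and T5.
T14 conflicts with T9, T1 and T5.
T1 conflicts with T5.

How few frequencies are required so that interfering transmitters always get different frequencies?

T3, T10, T14, T1, T5 pairwise conflict, so at least 5 frequencies are needed.
Using 5 frequencies: T4=1, T7=1, T3=3, T10=4, T14=1, T9=2, T1=2, T5=5. Each listed conflict is separated.

5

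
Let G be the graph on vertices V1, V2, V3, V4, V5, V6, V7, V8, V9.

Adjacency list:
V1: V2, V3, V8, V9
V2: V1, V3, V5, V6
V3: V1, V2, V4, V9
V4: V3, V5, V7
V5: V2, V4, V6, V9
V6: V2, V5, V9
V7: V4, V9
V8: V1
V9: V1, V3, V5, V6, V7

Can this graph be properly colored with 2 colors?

No

V1, V3, V9 are mutually adjacent, so at least 3 colors are needed.
So 2 colors are not enough.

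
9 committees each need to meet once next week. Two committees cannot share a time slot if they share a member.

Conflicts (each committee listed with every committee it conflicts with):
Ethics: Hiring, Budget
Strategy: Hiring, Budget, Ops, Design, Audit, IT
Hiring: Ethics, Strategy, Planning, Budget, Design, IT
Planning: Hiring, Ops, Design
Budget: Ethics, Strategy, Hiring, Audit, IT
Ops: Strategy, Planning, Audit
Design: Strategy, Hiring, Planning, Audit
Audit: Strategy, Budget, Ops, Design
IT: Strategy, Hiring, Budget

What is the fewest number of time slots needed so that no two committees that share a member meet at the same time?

Strategy, Hiring, Budget, IT are mutually in conflict, so at least 4 time slots are needed.
4 time slots suffice: time slot 1 → {Ethics, Strategy, Planning}; time slot 2 → {Hiring, Audit}; time slot 3 → {Budget, Ops, Design}; time slot 4 → {IT}. Each listed conflict is separated.

4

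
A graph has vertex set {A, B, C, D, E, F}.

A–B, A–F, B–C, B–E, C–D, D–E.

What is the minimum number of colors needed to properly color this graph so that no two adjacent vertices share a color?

B and E are adjacent, so at least 2 colors are needed.
A valid assignment using 2 colors: A=2, B=1, C=2, D=1, E=2, F=1. No two adjacent vertices share a color.

2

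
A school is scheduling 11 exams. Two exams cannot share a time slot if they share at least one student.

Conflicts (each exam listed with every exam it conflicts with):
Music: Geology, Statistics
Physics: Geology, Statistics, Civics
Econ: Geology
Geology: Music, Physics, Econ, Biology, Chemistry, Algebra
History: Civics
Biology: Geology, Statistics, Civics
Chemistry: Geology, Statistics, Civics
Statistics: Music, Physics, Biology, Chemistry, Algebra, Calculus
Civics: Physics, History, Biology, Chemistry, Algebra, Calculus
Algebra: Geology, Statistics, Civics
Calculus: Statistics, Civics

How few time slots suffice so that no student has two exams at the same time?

2

History and Civics conflict, so at least 2 time slots are needed.
A valid assignment using 2 time slots: Music=2, Physics=2, Econ=2, Geology=1, History=2, Biology=2, Chemistry=2, Statistics=1, Civics=1, Algebra=2, Calculus=2. Every pair that conflicts lands in different time slots.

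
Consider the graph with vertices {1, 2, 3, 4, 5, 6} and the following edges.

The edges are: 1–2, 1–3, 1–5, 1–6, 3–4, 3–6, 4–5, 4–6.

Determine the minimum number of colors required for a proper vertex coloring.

1, 3, 6 form a triangle, so at least 3 colors are needed.
A valid assignment using 3 colors: 1=a, 2=b, 3=c, 4=a, 5=b, 6=b. No two adjacent vertices share a color.

3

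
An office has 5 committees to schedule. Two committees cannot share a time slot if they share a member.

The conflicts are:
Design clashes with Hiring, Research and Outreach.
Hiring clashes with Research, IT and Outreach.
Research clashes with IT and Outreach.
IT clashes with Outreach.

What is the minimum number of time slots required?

Hiring, Research, IT, Outreach pairwise conflict, so at least 4 time slots are needed.
4 time slots suffice: time slot 1 → {Outreach}; time slot 2 → {Hiring}; time slot 3 → {Research}; time slot 4 → {Design, IT}. Every pair that conflicts lands in different time slots.

4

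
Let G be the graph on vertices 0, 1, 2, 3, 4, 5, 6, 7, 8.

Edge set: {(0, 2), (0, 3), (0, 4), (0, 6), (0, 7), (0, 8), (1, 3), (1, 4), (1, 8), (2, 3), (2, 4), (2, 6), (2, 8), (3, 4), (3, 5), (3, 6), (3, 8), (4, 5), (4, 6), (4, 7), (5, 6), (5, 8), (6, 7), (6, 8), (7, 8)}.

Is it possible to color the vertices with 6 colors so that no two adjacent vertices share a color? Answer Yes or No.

Yes

The chromatic number is 5. 0, 2, 3, 4, 6 are mutually adjacent (a clique of size 5), so at least 5 colors are needed.
5 colors suffice: color a → {4, 8}; color b → {3, 7}; color c → {1, 6}; color d → {0, 5}; color e → {2}.
Since 6 ≥ 5, a proper 6-coloring certainly exists.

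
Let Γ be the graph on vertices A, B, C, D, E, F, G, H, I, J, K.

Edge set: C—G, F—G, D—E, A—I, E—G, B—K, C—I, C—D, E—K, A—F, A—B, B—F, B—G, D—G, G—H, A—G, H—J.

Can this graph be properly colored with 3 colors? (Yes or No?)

No

A, B, F, G are mutually adjacent (a clique of size 4), so at least 4 colors are needed.
So 3 colors are not enough.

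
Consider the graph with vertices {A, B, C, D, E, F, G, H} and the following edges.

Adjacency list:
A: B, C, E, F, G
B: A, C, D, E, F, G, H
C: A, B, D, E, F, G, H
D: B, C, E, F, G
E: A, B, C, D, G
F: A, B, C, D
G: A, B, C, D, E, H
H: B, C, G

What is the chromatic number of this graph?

B, C, D, E, G are pairwise adjacent (a clique of size 5), so at least 5 colors are needed.
5 colors suffice: color 1 → {C}; color 2 → {B}; color 3 → {F, G}; color 4 → {E, H}; color 5 → {A, D}. No two adjacent vertices share a color.

5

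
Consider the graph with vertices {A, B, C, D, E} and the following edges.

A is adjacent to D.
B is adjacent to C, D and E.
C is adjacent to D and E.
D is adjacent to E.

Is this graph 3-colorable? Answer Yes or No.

B, C, D, E are pairwise adjacent (a clique of size 4), so at least 4 colors are needed.
So 3 colors are not enough.

No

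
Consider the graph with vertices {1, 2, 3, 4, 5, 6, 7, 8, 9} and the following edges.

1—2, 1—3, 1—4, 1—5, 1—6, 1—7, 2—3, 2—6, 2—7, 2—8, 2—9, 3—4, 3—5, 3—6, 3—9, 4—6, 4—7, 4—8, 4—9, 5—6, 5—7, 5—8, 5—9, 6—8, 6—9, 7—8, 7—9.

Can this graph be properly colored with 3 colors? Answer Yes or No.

2, 3, 6, 9 are mutually adjacent (a clique of size 4), so at least 4 colors are needed.
So 3 colors are not enough.

No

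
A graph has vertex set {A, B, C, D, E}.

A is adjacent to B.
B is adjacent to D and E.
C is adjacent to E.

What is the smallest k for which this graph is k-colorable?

2

C and E are adjacent, so at least 2 colors are needed.
2 colors suffice: color red → {B, C}; color blue → {A, D, E}. No two adjacent vertices share a color.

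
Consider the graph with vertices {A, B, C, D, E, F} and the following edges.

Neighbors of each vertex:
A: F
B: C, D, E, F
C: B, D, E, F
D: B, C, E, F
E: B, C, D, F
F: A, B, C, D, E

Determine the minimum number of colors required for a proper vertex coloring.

5

B, C, D, E, F are pairwise adjacent (a clique of size 5), so at least 5 colors are needed.
A valid assignment using 5 colors: A=blue, B=yellow, C=green, D=blue, E=purple, F=red. Each edge has distinct colors on its endpoints.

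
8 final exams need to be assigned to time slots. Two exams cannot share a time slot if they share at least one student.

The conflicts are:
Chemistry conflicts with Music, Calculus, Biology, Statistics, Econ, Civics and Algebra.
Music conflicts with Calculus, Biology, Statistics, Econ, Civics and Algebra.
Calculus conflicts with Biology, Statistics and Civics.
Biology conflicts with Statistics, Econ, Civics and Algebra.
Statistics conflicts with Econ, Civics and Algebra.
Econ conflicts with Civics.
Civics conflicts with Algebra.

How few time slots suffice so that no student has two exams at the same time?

6

Chemistry, Music, Calculus, Biology, Statistics, Civics are mutually in conflict, so at least 6 time slots are needed.
6 time slots suffice: time slot 1 → {Statistics}; time slot 2 → {Chemistry}; time slot 3 → {Biology}; time slot 4 → {Civics}; time slot 5 → {Music}; time slot 6 → {Calculus, Econ, Algebra}. Every pair that conflicts lands in different time slots.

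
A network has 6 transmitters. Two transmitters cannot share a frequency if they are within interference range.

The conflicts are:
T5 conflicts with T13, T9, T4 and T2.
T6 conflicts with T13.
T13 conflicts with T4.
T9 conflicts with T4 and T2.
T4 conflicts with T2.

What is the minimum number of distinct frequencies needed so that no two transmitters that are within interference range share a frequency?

T5, T9, T4, T2 are mutually in conflict, so at least 4 frequencies are needed.
Using 4 frequencies: T5=2, T6=1, T13=3, T9=3, T4=1, T2=4. No two conflicting transmitters share a frequency.

4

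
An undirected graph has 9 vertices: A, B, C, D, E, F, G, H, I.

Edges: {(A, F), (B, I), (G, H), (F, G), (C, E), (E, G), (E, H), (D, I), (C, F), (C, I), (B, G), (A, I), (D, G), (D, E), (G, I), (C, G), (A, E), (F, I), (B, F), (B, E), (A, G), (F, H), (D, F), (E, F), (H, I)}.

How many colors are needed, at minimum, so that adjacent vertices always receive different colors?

4

F, G, H, I are pairwise adjacent (a clique of size 4), so at least 4 colors are needed.
4 colors suffice: color 1 → {G}; color 2 → {F}; color 3 → {E, I}; color 4 → {A, B, C, D, H}. No two adjacent vertices share a color.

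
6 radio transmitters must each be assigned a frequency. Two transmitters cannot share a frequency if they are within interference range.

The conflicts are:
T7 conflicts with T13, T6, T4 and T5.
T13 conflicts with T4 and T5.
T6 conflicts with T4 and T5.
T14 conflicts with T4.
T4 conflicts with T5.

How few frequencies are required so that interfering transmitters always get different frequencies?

4

T7, T6, T4, T5 pairwise conflict, so at least 4 frequencies are needed.
A valid assignment using 4 frequencies: T7=2, T13=4, T6=4, T14=2, T4=1, T5=3. Each listed conflict is separated.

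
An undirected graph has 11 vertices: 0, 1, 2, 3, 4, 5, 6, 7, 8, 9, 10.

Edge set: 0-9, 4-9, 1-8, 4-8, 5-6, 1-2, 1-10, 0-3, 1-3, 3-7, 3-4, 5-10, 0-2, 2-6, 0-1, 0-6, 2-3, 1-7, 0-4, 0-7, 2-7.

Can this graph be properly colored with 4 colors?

No

0, 1, 2, 3, 7 are pairwise adjacent (a clique of size 5), so at least 5 colors are needed.
So 4 colors are not enough.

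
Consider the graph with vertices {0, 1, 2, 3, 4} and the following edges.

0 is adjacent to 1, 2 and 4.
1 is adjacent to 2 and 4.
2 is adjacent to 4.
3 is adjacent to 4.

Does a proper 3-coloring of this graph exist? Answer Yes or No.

0, 1, 2, 4 are mutually adjacent (a clique of size 4), so at least 4 colors are needed.
So 3 colors are not enough.

No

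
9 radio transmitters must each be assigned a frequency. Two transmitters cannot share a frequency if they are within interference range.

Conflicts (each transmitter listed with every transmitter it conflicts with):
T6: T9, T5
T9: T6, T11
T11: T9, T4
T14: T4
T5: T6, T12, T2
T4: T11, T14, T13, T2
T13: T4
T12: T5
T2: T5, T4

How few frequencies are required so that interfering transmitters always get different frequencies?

2

T11 and T4 conflict, so at least 2 frequencies are needed.
2 frequencies suffice: frequency 1 → {T9, T5, T4}; frequency 2 → {T6, T11, T14, T13, T12, T2}. No two conflicting transmitters share a frequency.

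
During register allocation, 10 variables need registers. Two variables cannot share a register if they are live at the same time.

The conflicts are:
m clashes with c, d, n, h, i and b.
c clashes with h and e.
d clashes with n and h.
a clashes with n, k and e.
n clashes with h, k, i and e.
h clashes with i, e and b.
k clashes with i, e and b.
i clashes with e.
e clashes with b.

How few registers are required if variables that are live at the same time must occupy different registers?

m, d, n, h are mutually in conflict, so at least 4 registers are needed.
A valid assignment using 4 registers: m=3, c=2, d=4, a=4, n=2, h=1, k=1, i=4, e=3, b=2. Each listed conflict is separated.

4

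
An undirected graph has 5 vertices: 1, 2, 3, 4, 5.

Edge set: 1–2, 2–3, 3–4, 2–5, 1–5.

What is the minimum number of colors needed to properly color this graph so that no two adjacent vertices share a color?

3

1, 2, 5 form a triangle, so at least 3 colors are needed.
3 colors suffice: 1=c, 2=a, 3=b, 4=a, 5=b. Every edge joins two different colors.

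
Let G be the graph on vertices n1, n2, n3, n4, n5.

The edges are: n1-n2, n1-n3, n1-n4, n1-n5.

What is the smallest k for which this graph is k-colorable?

2

n1 and n5 are adjacent, so at least 2 colors are needed.
2 colors suffice: n1=1, n2=2, n3=2, n4=2, n5=2. Each edge has distinct colors on its endpoints.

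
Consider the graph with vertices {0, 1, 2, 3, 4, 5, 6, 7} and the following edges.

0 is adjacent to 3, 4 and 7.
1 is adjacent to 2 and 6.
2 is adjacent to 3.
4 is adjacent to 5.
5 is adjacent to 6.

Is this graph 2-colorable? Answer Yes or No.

The cycle 1-2-3-0-4-5-6-1 has odd length 7, so it cannot be 2-colored; at least 3 colors are needed.
So 2 colors are not enough.

No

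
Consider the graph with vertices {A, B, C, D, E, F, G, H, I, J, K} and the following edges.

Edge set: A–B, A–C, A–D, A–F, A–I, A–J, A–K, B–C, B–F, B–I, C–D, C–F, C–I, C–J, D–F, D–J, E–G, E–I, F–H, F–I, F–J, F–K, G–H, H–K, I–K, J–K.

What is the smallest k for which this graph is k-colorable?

A, B, C, F, I are pairwise adjacent (a clique of size 5), so at least 5 colors are needed.
5 colors suffice: color 1 → {E, F}; color 2 → {A, H}; color 3 → {G, I, J}; color 4 → {C, K}; color 5 → {B, D}. Every edge joins two different colors.

5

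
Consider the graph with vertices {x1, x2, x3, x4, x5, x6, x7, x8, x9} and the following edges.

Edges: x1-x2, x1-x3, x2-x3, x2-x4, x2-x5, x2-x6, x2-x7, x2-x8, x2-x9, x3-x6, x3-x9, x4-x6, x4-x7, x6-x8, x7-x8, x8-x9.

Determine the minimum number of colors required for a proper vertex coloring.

x2, x4, x7 form a triangle, so at least 3 colors are needed.
3 colors suffice: color red → {x2}; color blue → {x3, x4, x5, x8}; color green → {x1, x6, x7, x9}. Every edge joins two different colors.

3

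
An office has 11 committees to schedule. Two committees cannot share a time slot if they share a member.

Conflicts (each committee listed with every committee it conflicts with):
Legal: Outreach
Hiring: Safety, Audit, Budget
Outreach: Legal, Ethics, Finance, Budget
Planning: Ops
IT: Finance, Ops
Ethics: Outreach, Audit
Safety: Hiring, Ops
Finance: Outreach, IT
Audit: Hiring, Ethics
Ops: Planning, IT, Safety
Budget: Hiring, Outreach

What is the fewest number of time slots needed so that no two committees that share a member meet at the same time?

3

The cycle Audit-Ethics-Outreach-Budget-Hiring-Audit has odd length 5, so it cannot be 2-colored; at least 3 time slots are needed.
3 time slots suffice: time slot 1 → {Hiring, Outreach, Ops}; time slot 2 → {Legal, Planning, IT, Ethics, Safety, Budget}; time slot 3 → {Finance, Audit}. Every pair that conflicts lands in different time slots.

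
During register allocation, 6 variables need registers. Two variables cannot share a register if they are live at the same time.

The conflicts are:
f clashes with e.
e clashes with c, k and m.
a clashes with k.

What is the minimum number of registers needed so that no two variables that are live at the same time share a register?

2

e and c conflict, so at least 2 registers are needed.
Using 2 registers: f=2, e=1, a=1, c=2, k=2, m=2. Every pair that conflicts lands in different registers.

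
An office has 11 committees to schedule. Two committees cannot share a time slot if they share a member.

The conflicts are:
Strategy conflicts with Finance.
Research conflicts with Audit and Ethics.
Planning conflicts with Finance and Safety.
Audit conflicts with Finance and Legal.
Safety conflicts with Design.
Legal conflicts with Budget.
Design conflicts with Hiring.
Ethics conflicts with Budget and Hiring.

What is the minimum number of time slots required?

3

The cycle Budget-Ethics-Research-Audit-Legal-Budget has odd length 5, so it cannot be 2-colored; at least 3 time slots are needed.
3 time slots suffice: time slot 1 → {Finance, Legal, Design, Ethics}; time slot 2 → {Strategy, Audit, Safety, Budget, Hiring}; time slot 3 → {Research, Planning}. No two conflicting committees share a time slot.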